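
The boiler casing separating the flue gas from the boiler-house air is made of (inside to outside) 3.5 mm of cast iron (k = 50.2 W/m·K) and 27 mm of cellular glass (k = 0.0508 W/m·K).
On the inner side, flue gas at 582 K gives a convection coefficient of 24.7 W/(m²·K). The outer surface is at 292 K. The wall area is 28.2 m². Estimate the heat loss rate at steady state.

Treating each layer as a thermal resistance in series:
R_inner film = 1/(h_i·A) = 1/(24.7×28.2) = 0.001436 K/W
R_cast iron = L/(kA) = 0.0035/(50.2×28.2) = 2.472×10^-6 K/W
R_cellular glass = L/(kA) = 0.027/(0.0508×28.2) = 0.01885 K/W
R_total = 0.02029 K/W
Q = ΔT / R_total = 290 / 0.02029

Q ≈ 14300 W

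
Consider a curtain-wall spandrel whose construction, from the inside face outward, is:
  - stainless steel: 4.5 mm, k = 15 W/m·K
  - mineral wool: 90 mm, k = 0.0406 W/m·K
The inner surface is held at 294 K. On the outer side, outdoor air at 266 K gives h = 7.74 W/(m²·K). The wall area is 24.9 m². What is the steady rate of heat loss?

Q ≈ 297 W

Thermal resistances in series:
R_stainless steel = L/(kA) = 0.0045/(15×24.9) = 1.205×10^-5 K/W
R_mineral wool = L/(kA) = 0.09/(0.0406×24.9) = 0.08903 K/W
R_outer film = 1/(h_o·A) = 1/(7.74×24.9) = 0.005189 K/W
R_total = 0.09423 K/W
Q = ΔT / R_total = 28 / 0.09423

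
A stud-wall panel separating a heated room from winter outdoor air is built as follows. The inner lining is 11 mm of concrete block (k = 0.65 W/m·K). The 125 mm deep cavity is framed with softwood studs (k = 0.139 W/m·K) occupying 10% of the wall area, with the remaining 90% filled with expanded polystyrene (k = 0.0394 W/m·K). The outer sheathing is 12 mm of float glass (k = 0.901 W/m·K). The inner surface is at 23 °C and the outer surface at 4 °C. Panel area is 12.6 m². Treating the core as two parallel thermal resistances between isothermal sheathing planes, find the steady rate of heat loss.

Sheathing layers in series; stud and cavity paths in parallel between them.
R_inner = 0.011/(0.65×12.6) = 0.001343 K/W
R_stud  = 0.125/(0.139×0.1×12.6) = 0.7137 K/W
R_cav   = 0.125/(0.0394×0.9×12.6) = 0.2798 K/W
1/R_core = 1/R_stud + 1/R_cav → R_core = 0.201 K/W
R_outer = 0.012/(0.901×12.6) = 0.001057 K/W
R_total = 0.2034 K/W
Q = ΔT/R_total = 19/0.2034

Q ≈ 93.4 W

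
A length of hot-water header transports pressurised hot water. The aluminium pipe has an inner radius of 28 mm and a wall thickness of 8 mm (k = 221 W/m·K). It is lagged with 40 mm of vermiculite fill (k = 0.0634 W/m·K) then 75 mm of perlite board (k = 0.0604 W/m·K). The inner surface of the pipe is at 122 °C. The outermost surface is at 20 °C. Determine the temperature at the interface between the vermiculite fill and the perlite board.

T ≈ 70.1 °C

Cylindrical conduction, so R = ln(r₂/r₁)/(2πkL) per layer, in series:
R_aluminium pipe wall = ln(36/28)/(2π×221×1) = 1.81×10^-4 K/W
R_vermiculite fill = ln(76/36)/(2π×0.0634×1) = 1.876 K/W
R_perlite board = ln(151/76)/(2π×0.0604×1) = 1.809 K/W
R_total = 3.685 K/W
Q = ΔT/R_total = 102/3.685
Q = 27.7 W/m
T_interface = T_inner − Q·ΣR(inner→interface) = 122 − 27.7×1.876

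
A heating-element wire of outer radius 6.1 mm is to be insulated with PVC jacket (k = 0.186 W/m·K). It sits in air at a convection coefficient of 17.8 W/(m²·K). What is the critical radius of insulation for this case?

r_cr ≈ 10.4 mm

For a cylinder r_cr = k/h = 0.186/17.8
r_cr = 10.4 mm; since the bare radius (6.1 mm) is below r_cr, adding a thin layer of insulation will *increase* heat loss.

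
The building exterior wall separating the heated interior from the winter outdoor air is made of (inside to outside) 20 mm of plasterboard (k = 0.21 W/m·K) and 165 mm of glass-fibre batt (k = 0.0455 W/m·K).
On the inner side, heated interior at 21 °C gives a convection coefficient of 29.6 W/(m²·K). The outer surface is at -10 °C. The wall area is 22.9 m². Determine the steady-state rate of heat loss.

Q ≈ 189 W

Model the wall as resistances in series:
R_inner film = 1/(h_i·A) = 1/(29.6×22.9) = 0.001475 K/W
R_plasterboard = L/(kA) = 0.02/(0.21×22.9) = 0.004159 K/W
R_glass-fibre batt = L/(kA) = 0.165/(0.0455×22.9) = 0.1584 K/W
R_total = 0.164 K/W
Q = ΔT / R_total = 31 / 0.164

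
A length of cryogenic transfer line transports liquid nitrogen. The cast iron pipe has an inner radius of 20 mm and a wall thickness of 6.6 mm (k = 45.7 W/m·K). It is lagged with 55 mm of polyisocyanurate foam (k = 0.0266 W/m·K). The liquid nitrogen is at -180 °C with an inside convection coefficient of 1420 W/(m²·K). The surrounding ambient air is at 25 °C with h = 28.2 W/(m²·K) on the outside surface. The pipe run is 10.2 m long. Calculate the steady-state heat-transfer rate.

Q ≈ 308 W

Radial resistances (cylindrical: R_cond = ln(r_o/r_i)/(2πkL), R_conv = 1/(h·2πrL)):
R_inner film = 1/(h_i·2πr₁L) = 1/(1420×2π×0.02×10.2) = 5.494×10^-4 K/W
R_cast iron pipe wall = ln(26.6/20)/(2π×45.7×10.2) = 9.737×10^-5 K/W
R_polyisocyanurate foam = ln(81.6/26.6)/(2π×0.0266×10.2) = 0.6575 K/W
R_outer film = 1/(h_o·2πr_oL) = 1/(28.2×2π×0.0816×10.2) = 0.006781 K/W
R_total = 0.665 K/W
Q = ΔT/R_total = 205/0.665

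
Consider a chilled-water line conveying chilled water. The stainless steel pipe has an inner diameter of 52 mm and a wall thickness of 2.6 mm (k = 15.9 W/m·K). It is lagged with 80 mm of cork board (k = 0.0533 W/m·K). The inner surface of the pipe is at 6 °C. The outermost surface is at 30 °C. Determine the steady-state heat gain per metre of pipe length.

Per-layer cylindrical resistances, series-summed:
R_stainless steel pipe wall = ln(28.6/26)/(2π×15.9×1) = 9.54×10^-4 K/W
R_cork board = ln(108.6/28.6)/(2π×0.0533×1) = 3.984 K/W
R_total = 3.985 K/W
Q = ΔT/R_total = 24/3.985

q′ ≈ 6.02 W/m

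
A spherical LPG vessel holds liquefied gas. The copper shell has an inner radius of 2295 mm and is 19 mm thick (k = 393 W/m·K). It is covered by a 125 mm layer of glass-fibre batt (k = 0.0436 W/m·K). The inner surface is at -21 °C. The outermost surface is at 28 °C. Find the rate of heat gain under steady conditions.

Spherical conduction: R = (1/r_in − 1/r_out)/(4πk) per layer; series-sum.
R_copper shell = (1/2.295 − 1/2.314)/(4π×393) = 7.244×10^-7 K/W
R_glass-fibre batt = (1/2.314 − 1/2.439)/(4π×0.0436) = 0.04042 K/W
R_total = 0.04042 K/W
Q = ΔT/R_total = 49/0.04042

Q ≈ 1210 W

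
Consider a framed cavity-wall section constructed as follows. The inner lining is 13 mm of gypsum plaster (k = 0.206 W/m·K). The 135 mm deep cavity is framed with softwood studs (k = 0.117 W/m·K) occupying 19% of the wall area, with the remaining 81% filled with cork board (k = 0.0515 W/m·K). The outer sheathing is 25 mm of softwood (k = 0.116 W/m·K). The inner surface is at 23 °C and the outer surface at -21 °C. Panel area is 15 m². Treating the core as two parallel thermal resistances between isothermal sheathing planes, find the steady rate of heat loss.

Sheathing layers in series; stud and cavity paths in parallel between them.
R_inner = 0.013/(0.206×15) = 0.004207 K/W
R_stud  = 0.135/(0.117×0.19×15) = 0.4049 K/W
R_cav   = 0.135/(0.0515×0.81×15) = 0.2157 K/W
1/R_core = 1/R_stud + 1/R_cav → R_core = 0.1407 K/W
R_outer = 0.025/(0.116×15) = 0.01437 K/W
R_total = 0.1593 K/W
Q = ΔT/R_total = 44/0.1593

Q ≈ 276 W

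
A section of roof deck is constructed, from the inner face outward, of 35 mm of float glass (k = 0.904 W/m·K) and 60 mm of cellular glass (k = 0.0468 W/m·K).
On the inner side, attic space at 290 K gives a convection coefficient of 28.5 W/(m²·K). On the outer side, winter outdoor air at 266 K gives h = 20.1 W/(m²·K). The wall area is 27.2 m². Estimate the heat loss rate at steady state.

Series thermal resistances:
R_inner film = 1/(h_i·A) = 1/(28.5×27.2) = 0.00129 K/W
R_float glass = L/(kA) = 0.035/(0.904×27.2) = 0.001423 K/W
R_cellular glass = L/(kA) = 0.06/(0.0468×27.2) = 0.04713 K/W
R_outer film = 1/(h_o·A) = 1/(20.1×27.2) = 0.001829 K/W
R_total = 0.05168 K/W
Q = ΔT / R_total = 24 / 0.05168

Q ≈ 464 W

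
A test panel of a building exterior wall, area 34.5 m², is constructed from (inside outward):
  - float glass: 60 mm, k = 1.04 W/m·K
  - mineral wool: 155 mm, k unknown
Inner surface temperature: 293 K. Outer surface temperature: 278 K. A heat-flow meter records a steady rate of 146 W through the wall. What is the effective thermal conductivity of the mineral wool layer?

k ≈ 0.0445 W/(m·K)

Model the wall as resistances in series:
R_float glass = L/(kA) = 0.06/(1.04×34.5) = 0.001672 K/W
Sum of known resistances R_other = 0.001672 K/W
Total R = ΔT/Q = 15/146 = 0.1027 K/W
R_mineral wool = R_total − R_other = 0.1011 K/W
k = L/(R·A) = 0.155/(0.1011×34.5)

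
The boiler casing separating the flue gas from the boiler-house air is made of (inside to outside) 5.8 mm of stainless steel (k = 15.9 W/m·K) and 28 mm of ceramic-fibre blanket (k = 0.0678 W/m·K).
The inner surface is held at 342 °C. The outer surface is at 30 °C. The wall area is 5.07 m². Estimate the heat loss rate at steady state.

Using the resistance-network approach (series):
R_stainless steel = L/(kA) = 0.0058/(15.9×5.07) = 7.195×10^-5 K/W
R_ceramic-fibre blanket = L/(kA) = 0.028/(0.0678×5.07) = 0.08146 K/W
R_total = 0.08153 K/W
Q = ΔT / R_total = 312 / 0.08153

Q ≈ 3830 W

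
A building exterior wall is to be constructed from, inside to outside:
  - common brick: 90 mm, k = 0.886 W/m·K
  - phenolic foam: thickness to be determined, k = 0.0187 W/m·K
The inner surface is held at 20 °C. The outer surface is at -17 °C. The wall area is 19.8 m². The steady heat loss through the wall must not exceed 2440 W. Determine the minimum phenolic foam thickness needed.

Model the wall as resistances in series:
R_common brick = L/(kA) = 0.09/(0.886×19.8) = 0.00513 K/W
Sum of the known resistances R_other = 0.00513 K/W
Required total resistance R_tot = ΔT/Q_allow = 37/2440 = 0.01516 K/W
R_phenolic foam = R_tot − R_other = 0.01003 K/W
L = R·k·A = 0.01003×0.0187×19.8

L ≈ 3.72 mm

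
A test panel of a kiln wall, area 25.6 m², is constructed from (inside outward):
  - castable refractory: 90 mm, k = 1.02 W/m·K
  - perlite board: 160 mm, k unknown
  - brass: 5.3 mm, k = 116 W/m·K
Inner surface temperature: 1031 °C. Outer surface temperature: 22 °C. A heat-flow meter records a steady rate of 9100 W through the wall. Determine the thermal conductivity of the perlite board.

Series thermal resistances:
R_castable refractory = L/(kA) = 0.09/(1.02×25.6) = 0.003447 K/W
R_brass = L/(kA) = 0.0053/(116×25.6) = 1.785×10^-6 K/W
Sum of known resistances R_other = 0.003448 K/W
Total R = ΔT/Q = 1009/9100 = 0.1109 K/W
R_perlite board = R_total − R_other = 0.1074 K/W
k = L/(R·A) = 0.16/(0.1074×25.6)

k ≈ 0.0582 W/(m·K)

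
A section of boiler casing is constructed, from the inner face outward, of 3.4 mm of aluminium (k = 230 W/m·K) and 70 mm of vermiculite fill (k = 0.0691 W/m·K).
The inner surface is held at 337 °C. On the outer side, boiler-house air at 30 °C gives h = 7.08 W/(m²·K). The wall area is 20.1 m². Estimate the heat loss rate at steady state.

Using the resistance-network approach (series):
R_aluminium = L/(kA) = 0.0034/(230×20.1) = 7.355×10^-7 K/W
R_vermiculite fill = L/(kA) = 0.07/(0.0691×20.1) = 0.0504 K/W
R_outer film = 1/(h_o·A) = 1/(7.08×20.1) = 0.007027 K/W
R_total = 0.05743 K/W
Q = ΔT / R_total = 307 / 0.05743

Q ≈ 5350 W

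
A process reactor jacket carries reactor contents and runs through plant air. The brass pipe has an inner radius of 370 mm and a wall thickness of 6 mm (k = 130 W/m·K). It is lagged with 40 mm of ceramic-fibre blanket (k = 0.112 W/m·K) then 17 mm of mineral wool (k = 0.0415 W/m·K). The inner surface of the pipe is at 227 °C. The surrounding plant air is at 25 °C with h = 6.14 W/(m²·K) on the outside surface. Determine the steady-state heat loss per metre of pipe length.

For a radial system each layer contributes R = ln(r_out/r_in)/(2πkL); films add R = 1/(hA).
R_brass pipe wall = ln(376/370)/(2π×130×1) = 1.969×10^-5 K/W
R_ceramic-fibre blanket = ln(416/376)/(2π×0.112×1) = 0.1437 K/W
R_mineral wool = ln(433/416)/(2π×0.0415×1) = 0.1536 K/W
R_outer film = 1/(h_o·2πr_oL) = 1/(6.14×2π×0.433×1) = 0.05986 K/W
R_total = 0.3571 K/W
Q = ΔT/R_total = 202/0.3571

q′ ≈ 566 W/m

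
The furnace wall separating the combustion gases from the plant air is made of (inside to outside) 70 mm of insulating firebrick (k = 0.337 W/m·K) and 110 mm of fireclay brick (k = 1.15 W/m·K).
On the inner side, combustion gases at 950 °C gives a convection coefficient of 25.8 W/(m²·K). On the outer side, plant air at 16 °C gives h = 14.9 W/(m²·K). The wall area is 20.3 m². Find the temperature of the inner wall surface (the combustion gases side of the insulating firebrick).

Series thermal resistances:
R_inner film = 1/(h_i·A) = 1/(25.8×20.3) = 0.001909 K/W
R_insulating firebrick = L/(kA) = 0.07/(0.337×20.3) = 0.01023 K/W
R_fireclay brick = L/(kA) = 0.11/(1.15×20.3) = 0.004712 K/W
R_outer film = 1/(h_o·A) = 1/(14.9×20.3) = 0.003306 K/W
R_total = 0.02016 K/W;  Q = ΔT/R_total = 934/0.02016 = 46330 W
T_interface = T_inner − Q·ΣR(inner→interface) = 950 − 46300×0.001909

T ≈ 862 °C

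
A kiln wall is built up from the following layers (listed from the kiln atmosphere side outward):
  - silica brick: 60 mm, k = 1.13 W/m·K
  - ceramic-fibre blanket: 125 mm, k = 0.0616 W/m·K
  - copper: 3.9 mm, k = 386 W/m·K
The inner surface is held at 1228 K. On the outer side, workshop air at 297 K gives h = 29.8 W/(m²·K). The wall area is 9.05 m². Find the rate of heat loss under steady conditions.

Q ≈ 3980 W

Series thermal resistances:
R_silica brick = L/(kA) = 0.06/(1.13×9.05) = 0.005867 K/W
R_ceramic-fibre blanket = L/(kA) = 0.125/(0.0616×9.05) = 0.2242 K/W
R_copper = L/(kA) = 0.0039/(386×9.05) = 1.116×10^-6 K/W
R_outer film = 1/(h_o·A) = 1/(29.8×9.05) = 0.003708 K/W
R_total = 0.2338 K/W
Q = ΔT / R_total = 931 / 0.2338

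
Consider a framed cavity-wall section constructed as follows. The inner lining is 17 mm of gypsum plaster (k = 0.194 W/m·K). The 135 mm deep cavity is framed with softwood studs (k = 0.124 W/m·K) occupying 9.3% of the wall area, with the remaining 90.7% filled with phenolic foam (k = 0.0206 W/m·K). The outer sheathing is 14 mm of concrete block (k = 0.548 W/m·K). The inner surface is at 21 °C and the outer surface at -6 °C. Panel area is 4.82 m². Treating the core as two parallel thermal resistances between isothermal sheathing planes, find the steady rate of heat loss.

Q ≈ 28.4 W

Sheathing layers in series; stud and cavity paths in parallel between them.
R_inner = 0.017/(0.194×4.82) = 0.01818 K/W
R_stud  = 0.135/(0.124×0.093×4.82) = 2.429 K/W
R_cav   = 0.135/(0.0206×0.907×4.82) = 1.499 K/W
1/R_core = 1/R_stud + 1/R_cav → R_core = 0.9269 K/W
R_outer = 0.014/(0.548×4.82) = 0.0053 K/W
R_total = 0.9504 K/W
Q = ΔT/R_total = 27/0.9504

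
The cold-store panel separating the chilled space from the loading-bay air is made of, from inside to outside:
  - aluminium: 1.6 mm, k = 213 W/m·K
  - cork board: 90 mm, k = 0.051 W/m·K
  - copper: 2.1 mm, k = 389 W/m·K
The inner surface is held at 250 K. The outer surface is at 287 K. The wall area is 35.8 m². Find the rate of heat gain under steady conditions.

Q ≈ 751 W

Model the wall as resistances in series:
R_aluminium = L/(kA) = 0.0016/(213×35.8) = 2.098×10^-7 K/W
R_cork board = L/(kA) = 0.09/(0.051×35.8) = 0.04929 K/W
R_copper = L/(kA) = 0.0021/(389×35.8) = 1.508×10^-7 K/W
R_total = 0.04929 K/W
Q = ΔT / R_total = 37 / 0.04929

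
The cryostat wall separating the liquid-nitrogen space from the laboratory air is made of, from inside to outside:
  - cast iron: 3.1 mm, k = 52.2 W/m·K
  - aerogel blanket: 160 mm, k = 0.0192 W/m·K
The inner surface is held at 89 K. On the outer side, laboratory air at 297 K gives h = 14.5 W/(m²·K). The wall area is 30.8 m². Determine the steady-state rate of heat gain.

Model the wall as resistances in series:
R_cast iron = L/(kA) = 0.0031/(52.2×30.8) = 1.928×10^-6 K/W
R_aerogel blanket = L/(kA) = 0.16/(0.0192×30.8) = 0.2706 K/W
R_outer film = 1/(h_o·A) = 1/(14.5×30.8) = 0.002239 K/W
R_total = 0.2728 K/W
Q = ΔT / R_total = 208 / 0.2728

Q ≈ 762 W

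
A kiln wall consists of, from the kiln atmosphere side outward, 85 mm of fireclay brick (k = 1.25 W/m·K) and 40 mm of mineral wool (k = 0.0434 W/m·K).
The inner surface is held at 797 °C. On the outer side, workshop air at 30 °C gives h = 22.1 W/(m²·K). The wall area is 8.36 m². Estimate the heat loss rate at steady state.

Q ≈ 6200 W

Using the resistance-network approach (series):
R_fireclay brick = L/(kA) = 0.085/(1.25×8.36) = 0.008134 K/W
R_mineral wool = L/(kA) = 0.04/(0.0434×8.36) = 0.1102 K/W
R_outer film = 1/(h_o·A) = 1/(22.1×8.36) = 0.005413 K/W
R_total = 0.1238 K/W
Q = ΔT / R_total = 767 / 0.1238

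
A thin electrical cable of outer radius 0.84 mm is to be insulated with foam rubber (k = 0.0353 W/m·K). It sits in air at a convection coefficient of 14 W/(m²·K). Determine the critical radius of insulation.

For a cylinder r_cr = k/h = 0.0353/14
r_cr = 2.52 mm; since the bare radius (0.84 mm) is below r_cr, adding a thin layer of insulation will *increase* heat loss.

r_cr ≈ 2.52 mm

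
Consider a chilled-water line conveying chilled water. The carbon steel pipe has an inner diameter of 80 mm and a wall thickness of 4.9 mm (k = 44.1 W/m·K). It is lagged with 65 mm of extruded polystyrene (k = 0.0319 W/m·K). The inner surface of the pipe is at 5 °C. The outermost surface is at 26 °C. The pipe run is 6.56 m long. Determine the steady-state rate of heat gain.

Radial resistances (cylindrical: R_cond = ln(r_o/r_i)/(2πkL), R_conv = 1/(h·2πrL)):
R_carbon steel pipe wall = ln(44.9/40)/(2π×44.1×6.56) = 6.357×10^-5 K/W
R_extruded polystyrene = ln(109.9/44.9)/(2π×0.0319×6.56) = 0.6808 K/W
R_total = 0.6809 K/W
Q = ΔT/R_total = 21/0.6809

Q ≈ 30.8 W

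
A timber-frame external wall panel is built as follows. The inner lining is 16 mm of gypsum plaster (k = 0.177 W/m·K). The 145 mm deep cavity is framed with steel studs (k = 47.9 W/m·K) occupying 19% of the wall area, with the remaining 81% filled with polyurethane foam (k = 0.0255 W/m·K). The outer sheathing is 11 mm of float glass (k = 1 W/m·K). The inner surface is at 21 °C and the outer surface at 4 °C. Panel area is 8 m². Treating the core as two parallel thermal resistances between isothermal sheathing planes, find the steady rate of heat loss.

Q ≈ 1160 W

Sheathing layers in series; stud and cavity paths in parallel between them.
R_inner = 0.016/(0.177×8) = 0.0113 K/W
R_stud  = 0.145/(47.9×0.19×8) = 0.001992 K/W
R_cav   = 0.145/(0.0255×0.81×8) = 0.8775 K/W
1/R_core = 1/R_stud + 1/R_cav → R_core = 0.001987 K/W
R_outer = 0.011/(1×8) = 0.001375 K/W
R_total = 0.01466 K/W
Q = ΔT/R_total = 17/0.01466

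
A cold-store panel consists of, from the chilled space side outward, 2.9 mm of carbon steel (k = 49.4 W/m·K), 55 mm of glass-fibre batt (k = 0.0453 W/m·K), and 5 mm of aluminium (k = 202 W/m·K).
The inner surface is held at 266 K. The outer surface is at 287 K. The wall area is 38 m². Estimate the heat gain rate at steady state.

Treating each layer as a thermal resistance in series:
R_carbon steel = L/(kA) = 0.0029/(49.4×38) = 1.545×10^-6 K/W
R_glass-fibre batt = L/(kA) = 0.055/(0.0453×38) = 0.03195 K/W
R_aluminium = L/(kA) = 0.005/(202×38) = 6.514×10^-7 K/W
R_total = 0.03195 K/W
Q = ΔT / R_total = 21 / 0.03195

Q ≈ 657 W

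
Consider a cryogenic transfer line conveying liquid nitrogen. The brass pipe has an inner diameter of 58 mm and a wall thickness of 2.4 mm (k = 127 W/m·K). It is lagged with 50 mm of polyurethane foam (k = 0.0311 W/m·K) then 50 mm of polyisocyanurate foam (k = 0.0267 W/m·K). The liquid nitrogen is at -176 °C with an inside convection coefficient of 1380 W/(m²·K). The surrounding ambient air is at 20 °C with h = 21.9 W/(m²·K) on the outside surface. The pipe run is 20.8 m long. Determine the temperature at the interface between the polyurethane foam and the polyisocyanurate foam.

T ≈ -53.2 °C

Per-layer cylindrical resistances, series-summed:
R_inner film = 1/(h_i·2πr₁L) = 1/(1380×2π×0.029×20.8) = 1.912×10^-4 K/W
R_brass pipe wall = ln(31.4/29)/(2π×127×20.8) = 4.791×10^-6 K/W
R_polyurethane foam = ln(81.4/31.4)/(2π×0.0311×20.8) = 0.2344 K/W
R_polyisocyanurate foam = ln(131.4/81.4)/(2π×0.0267×20.8) = 0.1372 K/W
R_outer film = 1/(h_o·2πr_oL) = 1/(21.9×2π×0.1314×20.8) = 0.002659 K/W
R_total = 0.3745 K/W
Q = ΔT/R_total = 196/0.3745
Q = 523 W
T_interface = T_inner + Q·ΣR(inner→interface) = -176 + 523×0.2346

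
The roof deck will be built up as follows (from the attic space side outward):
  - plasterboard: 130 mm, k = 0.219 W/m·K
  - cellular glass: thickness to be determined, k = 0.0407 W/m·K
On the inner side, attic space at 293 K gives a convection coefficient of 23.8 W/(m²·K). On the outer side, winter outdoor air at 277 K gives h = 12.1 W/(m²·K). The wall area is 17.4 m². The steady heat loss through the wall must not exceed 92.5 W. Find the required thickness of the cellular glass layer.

L ≈ 93.3 mm

Model the wall as resistances in series:
R_inner film = 1/(h_i·A) = 1/(23.8×17.4) = 0.002415 K/W
R_plasterboard = L/(kA) = 0.13/(0.219×17.4) = 0.03412 K/W
R_outer film = 1/(h_o·A) = 1/(12.1×17.4) = 0.00475 K/W
Sum of the known resistances R_other = 0.04128 K/W
Required total resistance R_tot = ΔT/Q_allow = 16/92.5 = 0.173 K/W
R_cellular glass = R_tot − R_other = 0.1317 K/W
L = R·k·A = 0.1317×0.0407×17.4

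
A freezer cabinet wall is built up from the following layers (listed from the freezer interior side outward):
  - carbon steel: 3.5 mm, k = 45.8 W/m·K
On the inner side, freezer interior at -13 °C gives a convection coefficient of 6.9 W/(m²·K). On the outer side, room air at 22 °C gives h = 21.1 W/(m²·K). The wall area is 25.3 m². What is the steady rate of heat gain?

Q ≈ 4600 W

Using the resistance-network approach (series):
R_inner film = 1/(h_i·A) = 1/(6.9×25.3) = 0.005728 K/W
R_carbon steel = L/(kA) = 0.0035/(45.8×25.3) = 3.021×10^-6 K/W
R_outer film = 1/(h_o·A) = 1/(21.1×25.3) = 0.001873 K/W
R_total = 0.007605 K/W
Q = ΔT / R_total = 35 / 0.007605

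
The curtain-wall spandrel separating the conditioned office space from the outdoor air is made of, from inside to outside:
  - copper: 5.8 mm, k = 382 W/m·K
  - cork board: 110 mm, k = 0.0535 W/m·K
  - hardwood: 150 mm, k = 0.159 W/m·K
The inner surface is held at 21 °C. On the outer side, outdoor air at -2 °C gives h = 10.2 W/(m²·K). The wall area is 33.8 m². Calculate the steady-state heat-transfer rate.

Q ≈ 251 W

Using the resistance-network approach (series):
R_copper = L/(kA) = 0.0058/(382×33.8) = 4.492×10^-7 K/W
R_cork board = L/(kA) = 0.11/(0.0535×33.8) = 0.06083 K/W
R_hardwood = L/(kA) = 0.15/(0.159×33.8) = 0.02791 K/W
R_outer film = 1/(h_o·A) = 1/(10.2×33.8) = 0.002901 K/W
R_total = 0.09164 K/W
Q = ΔT / R_total = 23 / 0.09164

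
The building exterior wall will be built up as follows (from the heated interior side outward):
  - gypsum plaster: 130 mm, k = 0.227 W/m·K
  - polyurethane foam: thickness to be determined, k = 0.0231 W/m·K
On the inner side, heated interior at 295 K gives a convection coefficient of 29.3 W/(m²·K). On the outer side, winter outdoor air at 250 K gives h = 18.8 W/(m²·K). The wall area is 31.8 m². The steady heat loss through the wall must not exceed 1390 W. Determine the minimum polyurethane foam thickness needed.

L ≈ 8.54 mm

Model the wall as resistances in series:
R_inner film = 1/(h_i·A) = 1/(29.3×31.8) = 0.001073 K/W
R_gypsum plaster = L/(kA) = 0.13/(0.227×31.8) = 0.01801 K/W
R_outer film = 1/(h_o·A) = 1/(18.8×31.8) = 0.001673 K/W
Sum of the known resistances R_other = 0.02075 K/W
Required total resistance R_tot = ΔT/Q_allow = 45/1390 = 0.03237 K/W
R_polyurethane foam = R_tot − R_other = 0.01162 K/W
L = R·k·A = 0.01162×0.0231×31.8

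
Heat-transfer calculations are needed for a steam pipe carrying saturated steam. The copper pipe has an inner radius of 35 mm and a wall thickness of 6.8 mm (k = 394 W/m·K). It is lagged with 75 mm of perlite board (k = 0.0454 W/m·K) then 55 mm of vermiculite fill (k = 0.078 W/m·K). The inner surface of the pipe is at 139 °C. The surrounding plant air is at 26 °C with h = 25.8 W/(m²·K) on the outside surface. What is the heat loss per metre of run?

Cylindrical conduction, so R = ln(r₂/r₁)/(2πkL) per layer, in series:
R_copper pipe wall = ln(41.8/35)/(2π×394×1) = 7.172×10^-5 K/W
R_perlite board = ln(116.8/41.8)/(2π×0.0454×1) = 3.602 K/W
R_vermiculite fill = ln(171.8/116.8)/(2π×0.078×1) = 0.7873 K/W
R_outer film = 1/(h_o·2πr_oL) = 1/(25.8×2π×0.1718×1) = 0.03591 K/W
R_total = 4.426 K/W
Q = ΔT/R_total = 113/4.426

q′ ≈ 25.5 W/m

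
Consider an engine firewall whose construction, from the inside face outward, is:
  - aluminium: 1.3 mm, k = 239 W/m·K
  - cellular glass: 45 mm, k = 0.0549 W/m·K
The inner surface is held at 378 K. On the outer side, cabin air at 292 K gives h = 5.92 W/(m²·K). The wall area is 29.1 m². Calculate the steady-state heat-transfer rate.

Q ≈ 2530 W

Series thermal resistances:
R_aluminium = L/(kA) = 0.0013/(239×29.1) = 1.869×10^-7 K/W
R_cellular glass = L/(kA) = 0.045/(0.0549×29.1) = 0.02817 K/W
R_outer film = 1/(h_o·A) = 1/(5.92×29.1) = 0.005805 K/W
R_total = 0.03397 K/W
Q = ΔT / R_total = 86 / 0.03397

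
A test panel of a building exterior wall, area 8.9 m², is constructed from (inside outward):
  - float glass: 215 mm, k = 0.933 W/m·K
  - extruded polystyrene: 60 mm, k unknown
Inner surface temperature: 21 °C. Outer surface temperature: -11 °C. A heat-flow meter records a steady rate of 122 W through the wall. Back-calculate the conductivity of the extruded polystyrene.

Treating each layer as a thermal resistance in series:
R_float glass = L/(kA) = 0.215/(0.933×8.9) = 0.02589 K/W
Sum of known resistances R_other = 0.02589 K/W
Total R = ΔT/Q = 32/122 = 0.2623 K/W
R_extruded polystyrene = R_total − R_other = 0.2364 K/W
k = L/(R·A) = 0.06/(0.2364×8.9)

k ≈ 0.0285 W/(m·K)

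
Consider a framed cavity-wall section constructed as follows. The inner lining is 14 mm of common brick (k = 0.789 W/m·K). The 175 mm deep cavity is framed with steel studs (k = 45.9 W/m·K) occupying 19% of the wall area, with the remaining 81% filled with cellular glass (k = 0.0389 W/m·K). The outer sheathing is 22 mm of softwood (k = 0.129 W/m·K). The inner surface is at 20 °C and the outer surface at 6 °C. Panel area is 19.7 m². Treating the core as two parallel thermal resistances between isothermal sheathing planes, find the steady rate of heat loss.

Q ≈ 1320 W

Sheathing layers in series; stud and cavity paths in parallel between them.
R_inner = 0.014/(0.789×19.7) = 9.007×10^-4 K/W
R_stud  = 0.175/(45.9×0.19×19.7) = 0.001019 K/W
R_cav   = 0.175/(0.0389×0.81×19.7) = 0.2819 K/W
1/R_core = 1/R_stud + 1/R_cav → R_core = 0.001015 K/W
R_outer = 0.022/(0.129×19.7) = 0.008657 K/W
R_total = 0.01057 K/W
Q = ΔT/R_total = 14/0.01057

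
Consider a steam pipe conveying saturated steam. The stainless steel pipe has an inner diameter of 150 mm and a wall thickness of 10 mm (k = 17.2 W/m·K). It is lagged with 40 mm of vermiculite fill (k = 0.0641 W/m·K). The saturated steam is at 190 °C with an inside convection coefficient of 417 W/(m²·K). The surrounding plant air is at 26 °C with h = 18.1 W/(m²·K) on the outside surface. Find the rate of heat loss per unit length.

For a radial system each layer contributes R = ln(r_out/r_in)/(2πkL); films add R = 1/(hA).
R_inner film = 1/(h_i·2πr₁L) = 1/(417×2π×0.075×1) = 0.005089 K/W
R_stainless steel pipe wall = ln(85/75)/(2π×17.2×1) = 0.001158 K/W
R_vermiculite fill = ln(125/85)/(2π×0.0641×1) = 0.9576 K/W
R_outer film = 1/(h_o·2πr_oL) = 1/(18.1×2π×0.125×1) = 0.07034 K/W
R_total = 1.034 K/W
Q = ΔT/R_total = 164/1.034

q′ ≈ 159 W/m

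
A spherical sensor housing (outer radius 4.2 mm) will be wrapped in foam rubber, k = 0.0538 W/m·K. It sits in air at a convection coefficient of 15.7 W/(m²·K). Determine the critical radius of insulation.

For a sphere r_cr = 2k/h = 2×0.0538/15.7
r_cr = 6.85 mm; since the bare radius (4.2 mm) is below r_cr, adding a thin layer of insulation will *increase* heat loss.

r_cr ≈ 6.85 mm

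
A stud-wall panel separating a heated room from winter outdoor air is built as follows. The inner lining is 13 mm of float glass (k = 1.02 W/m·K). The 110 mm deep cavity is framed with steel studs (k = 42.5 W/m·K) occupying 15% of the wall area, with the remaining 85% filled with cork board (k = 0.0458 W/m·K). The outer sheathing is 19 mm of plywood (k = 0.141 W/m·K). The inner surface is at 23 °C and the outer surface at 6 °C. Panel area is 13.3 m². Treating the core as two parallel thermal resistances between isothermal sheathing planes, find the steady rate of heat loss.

Q ≈ 1370 W

Sheathing layers in series; stud and cavity paths in parallel between them.
R_inner = 0.013/(1.02×13.3) = 9.583×10^-4 K/W
R_stud  = 0.11/(42.5×0.15×13.3) = 0.001297 K/W
R_cav   = 0.11/(0.0458×0.85×13.3) = 0.2124 K/W
1/R_core = 1/R_stud + 1/R_cav → R_core = 0.001289 K/W
R_outer = 0.019/(0.141×13.3) = 0.01013 K/W
R_total = 0.01238 K/W
Q = ΔT/R_total = 17/0.01238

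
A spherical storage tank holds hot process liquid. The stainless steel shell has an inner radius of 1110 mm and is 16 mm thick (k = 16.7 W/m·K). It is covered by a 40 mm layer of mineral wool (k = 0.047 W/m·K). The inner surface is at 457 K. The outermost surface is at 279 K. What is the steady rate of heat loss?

Q ≈ 3450 W

Each spherical layer contributes R = (1/r_i − 1/r_o)/(4πk):
R_stainless steel shell = (1/1.11 − 1/1.126)/(4π×16.7) = 6.1×10^-5 K/W
R_mineral wool = (1/1.126 − 1/1.166)/(4π×0.047) = 0.05158 K/W
R_total = 0.05165 K/W
Q = ΔT/R_total = 178/0.05165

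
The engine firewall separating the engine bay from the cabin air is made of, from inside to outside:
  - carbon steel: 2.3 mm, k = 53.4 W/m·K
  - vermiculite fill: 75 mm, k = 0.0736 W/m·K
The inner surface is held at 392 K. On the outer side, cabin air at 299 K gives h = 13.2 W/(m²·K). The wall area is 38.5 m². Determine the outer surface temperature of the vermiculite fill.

Thermal resistances in series:
R_carbon steel = L/(kA) = 0.0023/(53.4×38.5) = 1.119×10^-6 K/W
R_vermiculite fill = L/(kA) = 0.075/(0.0736×38.5) = 0.02647 K/W
R_outer film = 1/(h_o·A) = 1/(13.2×38.5) = 0.001968 K/W
R_total = 0.02844 K/W;  Q = ΔT/R_total = 93/0.02844 = 3270 W
T_interface = T_inner − Q·ΣR(inner→interface) = 392 − 3270×0.02647

T ≈ 305 K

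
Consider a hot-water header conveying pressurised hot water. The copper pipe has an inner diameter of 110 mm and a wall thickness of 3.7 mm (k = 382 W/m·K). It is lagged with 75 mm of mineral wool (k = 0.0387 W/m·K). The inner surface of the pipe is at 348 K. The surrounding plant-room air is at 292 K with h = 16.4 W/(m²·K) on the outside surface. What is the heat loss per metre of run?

q′ ≈ 16.2 W/m

Radial resistances (cylindrical: R_cond = ln(r_o/r_i)/(2πkL), R_conv = 1/(h·2πrL)):
R_copper pipe wall = ln(58.7/55)/(2π×382×1) = 2.713×10^-5 K/W
R_mineral wool = ln(133.7/58.7)/(2π×0.0387×1) = 3.385 K/W
R_outer film = 1/(h_o·2πr_oL) = 1/(16.4×2π×0.1337×1) = 0.07258 K/W
R_total = 3.458 K/W
Q = ΔT/R_total = 56/3.458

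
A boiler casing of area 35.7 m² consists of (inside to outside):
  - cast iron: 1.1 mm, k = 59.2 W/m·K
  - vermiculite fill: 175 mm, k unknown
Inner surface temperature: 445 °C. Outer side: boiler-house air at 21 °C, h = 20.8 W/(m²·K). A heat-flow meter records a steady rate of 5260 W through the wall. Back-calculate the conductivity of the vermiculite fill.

Series thermal resistances:
R_cast iron = L/(kA) = 0.0011/(59.2×35.7) = 5.205×10^-7 K/W
R_outer film = 1/(h_o·A) = 1/(20.8×35.7) = 0.001347 K/W
Sum of known resistances R_other = 0.001347 K/W
Total R = ΔT/Q = 424/5260 = 0.08061 K/W
R_vermiculite fill = R_total − R_other = 0.07926 K/W
k = L/(R·A) = 0.175/(0.07926×35.7)

k ≈ 0.0618 W/(m·K)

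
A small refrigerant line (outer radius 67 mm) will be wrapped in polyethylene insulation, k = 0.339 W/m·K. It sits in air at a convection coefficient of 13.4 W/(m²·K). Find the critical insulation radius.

r_cr ≈ 25.3 mm

For a cylinder r_cr = k/h = 0.339/13.4
r_cr = 25.3 mm; since the bare radius (67 mm) is above r_cr, any added insulation will reduce heat loss.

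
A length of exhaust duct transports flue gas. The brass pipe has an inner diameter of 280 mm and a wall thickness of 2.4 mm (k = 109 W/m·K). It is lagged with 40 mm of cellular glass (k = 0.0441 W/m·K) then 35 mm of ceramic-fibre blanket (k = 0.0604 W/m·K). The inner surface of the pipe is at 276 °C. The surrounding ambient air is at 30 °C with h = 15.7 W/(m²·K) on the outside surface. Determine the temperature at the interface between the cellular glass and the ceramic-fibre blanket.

T ≈ 119 °C

Radial resistances (cylindrical: R_cond = ln(r_o/r_i)/(2πkL), R_conv = 1/(h·2πrL)):
R_brass pipe wall = ln(142.4/140)/(2π×109×1) = 2.482×10^-5 K/W
R_cellular glass = ln(182.4/142.4)/(2π×0.0441×1) = 0.8934 K/W
R_ceramic-fibre blanket = ln(217.4/182.4)/(2π×0.0604×1) = 0.4625 K/W
R_outer film = 1/(h_o·2πr_oL) = 1/(15.7×2π×0.2174×1) = 0.04663 K/W
R_total = 1.403 K/W
Q = ΔT/R_total = 246/1.403
Q = 175 W/m
T_interface = T_inner − Q·ΣR(inner→interface) = 276 − 175×0.8935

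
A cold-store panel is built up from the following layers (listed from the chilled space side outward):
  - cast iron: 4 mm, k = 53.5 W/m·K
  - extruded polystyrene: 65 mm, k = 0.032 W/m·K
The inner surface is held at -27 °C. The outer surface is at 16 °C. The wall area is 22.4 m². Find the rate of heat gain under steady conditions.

Thermal resistances in series:
R_cast iron = L/(kA) = 0.004/(53.5×22.4) = 3.338×10^-6 K/W
R_extruded polystyrene = L/(kA) = 0.065/(0.032×22.4) = 0.09068 K/W
R_total = 0.09068 K/W
Q = ΔT / R_total = 43 / 0.09068

Q ≈ 474 W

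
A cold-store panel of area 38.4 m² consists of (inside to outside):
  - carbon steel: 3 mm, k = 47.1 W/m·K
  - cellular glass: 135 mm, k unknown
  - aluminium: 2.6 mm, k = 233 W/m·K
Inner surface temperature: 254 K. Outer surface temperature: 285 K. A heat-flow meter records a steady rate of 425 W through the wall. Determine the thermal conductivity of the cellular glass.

k ≈ 0.0482 W/(m·K)

Treating each layer as a thermal resistance in series:
R_carbon steel = L/(kA) = 0.003/(47.1×38.4) = 1.659×10^-6 K/W
R_aluminium = L/(kA) = 0.0026/(233×38.4) = 2.906×10^-7 K/W
Sum of known resistances R_other = 1.949×10^-6 K/W
Total R = ΔT/Q = 31/425 = 0.07294 K/W
R_cellular glass = R_total − R_other = 0.07294 K/W
k = L/(R·A) = 0.135/(0.07294×38.4)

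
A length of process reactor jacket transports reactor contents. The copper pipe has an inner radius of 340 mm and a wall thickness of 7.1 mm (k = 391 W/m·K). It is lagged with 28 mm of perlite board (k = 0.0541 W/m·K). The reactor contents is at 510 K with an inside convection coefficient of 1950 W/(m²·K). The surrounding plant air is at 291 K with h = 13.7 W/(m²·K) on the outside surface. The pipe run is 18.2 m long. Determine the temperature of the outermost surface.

T ≈ 317 K

Cylindrical conduction, so R = ln(r₂/r₁)/(2πkL) per layer, in series:
R_inner film = 1/(h_i·2πr₁L) = 1/(1950×2π×0.34×18.2) = 1.319×10^-5 K/W
R_copper pipe wall = ln(347.1/340)/(2π×391×18.2) = 4.622×10^-7 K/W
R_perlite board = ln(375.1/347.1)/(2π×0.0541×18.2) = 0.01254 K/W
R_outer film = 1/(h_o·2πr_oL) = 1/(13.7×2π×0.3751×18.2) = 0.001702 K/W
R_total = 0.01426 K/W
Q = ΔT/R_total = 219/0.01426
Q = 15400 W
T_interface = T_inner − Q·ΣR(inner→interface) = 510 − 15400×0.01255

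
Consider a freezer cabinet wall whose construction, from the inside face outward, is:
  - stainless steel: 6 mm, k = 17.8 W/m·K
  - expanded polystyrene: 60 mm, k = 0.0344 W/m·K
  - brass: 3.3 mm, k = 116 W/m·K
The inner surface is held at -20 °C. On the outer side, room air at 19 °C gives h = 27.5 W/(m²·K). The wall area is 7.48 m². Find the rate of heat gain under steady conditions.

Q ≈ 164 W

Thermal resistances in series:
R_stainless steel = L/(kA) = 0.006/(17.8×7.48) = 4.506×10^-5 K/W
R_expanded polystyrene = L/(kA) = 0.06/(0.0344×7.48) = 0.2332 K/W
R_brass = L/(kA) = 0.0033/(116×7.48) = 3.803×10^-6 K/W
R_outer film = 1/(h_o·A) = 1/(27.5×7.48) = 0.004861 K/W
R_total = 0.2381 K/W
Q = ΔT / R_total = 39 / 0.2381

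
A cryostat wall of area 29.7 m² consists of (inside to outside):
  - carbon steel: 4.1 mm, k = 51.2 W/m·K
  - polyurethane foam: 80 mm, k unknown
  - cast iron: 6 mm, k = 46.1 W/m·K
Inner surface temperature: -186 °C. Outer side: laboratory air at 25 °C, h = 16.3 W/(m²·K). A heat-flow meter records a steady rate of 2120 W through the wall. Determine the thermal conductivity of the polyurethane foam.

Treating each layer as a thermal resistance in series:
R_carbon steel = L/(kA) = 0.0041/(51.2×29.7) = 2.696×10^-6 K/W
R_cast iron = L/(kA) = 0.006/(46.1×29.7) = 4.382×10^-6 K/W
R_outer film = 1/(h_o·A) = 1/(16.3×29.7) = 0.002066 K/W
Sum of known resistances R_other = 0.002073 K/W
Total R = ΔT/Q = 211/2120 = 0.09953 K/W
R_polyurethane foam = R_total − R_other = 0.09746 K/W
k = L/(R·A) = 0.08/(0.09746×29.7)

k ≈ 0.0276 W/(m·K)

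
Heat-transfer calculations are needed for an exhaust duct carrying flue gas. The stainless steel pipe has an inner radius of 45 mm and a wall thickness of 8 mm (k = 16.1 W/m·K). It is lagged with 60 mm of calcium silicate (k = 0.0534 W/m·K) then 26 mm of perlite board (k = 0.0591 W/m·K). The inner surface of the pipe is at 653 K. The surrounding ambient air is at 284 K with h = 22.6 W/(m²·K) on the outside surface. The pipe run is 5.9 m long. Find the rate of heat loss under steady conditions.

Q ≈ 760 W

For a radial system each layer contributes R = ln(r_out/r_in)/(2πkL); films add R = 1/(hA).
R_stainless steel pipe wall = ln(53/45)/(2π×16.1×5.9) = 2.742×10^-4 K/W
R_calcium silicate = ln(113/53)/(2π×0.0534×5.9) = 0.3825 K/W
R_perlite board = ln(139/113)/(2π×0.0591×5.9) = 0.09452 K/W
R_outer film = 1/(h_o·2πr_oL) = 1/(22.6×2π×0.139×5.9) = 0.008587 K/W
R_total = 0.4858 K/W
Q = ΔT/R_total = 369/0.4858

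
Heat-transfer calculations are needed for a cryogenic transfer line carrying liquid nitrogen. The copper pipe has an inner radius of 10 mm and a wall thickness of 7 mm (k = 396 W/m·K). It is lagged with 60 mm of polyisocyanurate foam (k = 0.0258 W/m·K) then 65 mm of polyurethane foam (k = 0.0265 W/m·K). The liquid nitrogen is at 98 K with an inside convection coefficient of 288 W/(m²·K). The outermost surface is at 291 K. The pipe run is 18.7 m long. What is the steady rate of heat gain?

Q ≈ 277 W

Per-layer cylindrical resistances, series-summed:
R_inner film = 1/(h_i·2πr₁L) = 1/(288×2π×0.01×18.7) = 0.002955 K/W
R_copper pipe wall = ln(17/10)/(2π×396×18.7) = 1.14×10^-5 K/W
R_polyisocyanurate foam = ln(77/17)/(2π×0.0258×18.7) = 0.4983 K/W
R_polyurethane foam = ln(142/77)/(2π×0.0265×18.7) = 0.1966 K/W
R_total = 0.6978 K/W
Q = ΔT/R_total = 193/0.6978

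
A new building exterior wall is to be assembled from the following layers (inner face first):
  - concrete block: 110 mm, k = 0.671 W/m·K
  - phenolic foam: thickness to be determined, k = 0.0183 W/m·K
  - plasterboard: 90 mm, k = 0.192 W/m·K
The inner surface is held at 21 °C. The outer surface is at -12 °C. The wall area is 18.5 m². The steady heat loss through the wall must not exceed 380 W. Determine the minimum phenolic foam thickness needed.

Series thermal resistances:
R_concrete block = L/(kA) = 0.11/(0.671×18.5) = 0.008861 K/W
R_plasterboard = L/(kA) = 0.09/(0.192×18.5) = 0.02534 K/W
Sum of the known resistances R_other = 0.0342 K/W
Required total resistance R_tot = ΔT/Q_allow = 33/380 = 0.08684 K/W
R_phenolic foam = R_tot − R_other = 0.05264 K/W
L = R·k·A = 0.05264×0.0183×18.5

L ≈ 17.8 mm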